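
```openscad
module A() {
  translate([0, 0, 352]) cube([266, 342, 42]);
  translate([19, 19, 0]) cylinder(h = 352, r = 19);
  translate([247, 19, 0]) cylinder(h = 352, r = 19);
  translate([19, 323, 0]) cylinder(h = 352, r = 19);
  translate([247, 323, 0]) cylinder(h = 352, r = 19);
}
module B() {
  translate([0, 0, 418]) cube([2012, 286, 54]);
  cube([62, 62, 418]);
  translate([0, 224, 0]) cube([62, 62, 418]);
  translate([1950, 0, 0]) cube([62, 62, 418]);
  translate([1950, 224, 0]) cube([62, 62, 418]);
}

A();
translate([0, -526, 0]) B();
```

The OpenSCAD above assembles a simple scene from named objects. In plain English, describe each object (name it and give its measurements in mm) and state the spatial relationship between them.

A is a four-legged stool. The seat is a 266×342×42 mm slab whose top surface is at z = 394 mm; four round legs, each 38 mm in diameter, run from the floor (z = 0) to the underside of the seat, each leg's axis is inset half a diameter from the nearest pair of seat edges (so the leg's bounding box is flush with the corner).

B is a bench: a 2012×286 mm seat slab, 54 mm thick, top at z = 472 mm, on four 62×62 mm square legs flush with the seat corners and standing on z = 0.

The bench is on the floor beside the stool on its −y side.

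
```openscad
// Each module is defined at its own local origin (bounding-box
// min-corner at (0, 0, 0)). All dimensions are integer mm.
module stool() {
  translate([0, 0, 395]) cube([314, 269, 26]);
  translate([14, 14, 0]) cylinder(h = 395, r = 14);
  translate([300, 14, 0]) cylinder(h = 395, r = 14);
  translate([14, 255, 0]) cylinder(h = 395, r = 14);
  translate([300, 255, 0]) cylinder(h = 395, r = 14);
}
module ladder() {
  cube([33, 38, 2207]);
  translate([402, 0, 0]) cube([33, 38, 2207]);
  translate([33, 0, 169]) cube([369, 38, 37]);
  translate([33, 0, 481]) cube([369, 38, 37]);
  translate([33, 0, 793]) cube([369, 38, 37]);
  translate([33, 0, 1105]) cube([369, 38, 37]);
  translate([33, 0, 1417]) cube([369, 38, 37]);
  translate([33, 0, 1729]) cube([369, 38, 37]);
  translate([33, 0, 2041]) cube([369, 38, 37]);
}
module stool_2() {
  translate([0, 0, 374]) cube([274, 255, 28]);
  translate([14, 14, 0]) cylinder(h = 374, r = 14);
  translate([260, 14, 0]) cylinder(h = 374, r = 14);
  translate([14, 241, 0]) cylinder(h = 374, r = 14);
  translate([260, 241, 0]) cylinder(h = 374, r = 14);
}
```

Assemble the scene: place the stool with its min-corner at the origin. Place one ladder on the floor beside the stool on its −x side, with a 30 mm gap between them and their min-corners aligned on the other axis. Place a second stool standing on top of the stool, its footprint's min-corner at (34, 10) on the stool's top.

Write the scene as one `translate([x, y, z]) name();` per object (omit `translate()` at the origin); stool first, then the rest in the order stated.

stool();
translate([-465, 0, 0]) ladder();
translate([34, 10, 421]) stool_2();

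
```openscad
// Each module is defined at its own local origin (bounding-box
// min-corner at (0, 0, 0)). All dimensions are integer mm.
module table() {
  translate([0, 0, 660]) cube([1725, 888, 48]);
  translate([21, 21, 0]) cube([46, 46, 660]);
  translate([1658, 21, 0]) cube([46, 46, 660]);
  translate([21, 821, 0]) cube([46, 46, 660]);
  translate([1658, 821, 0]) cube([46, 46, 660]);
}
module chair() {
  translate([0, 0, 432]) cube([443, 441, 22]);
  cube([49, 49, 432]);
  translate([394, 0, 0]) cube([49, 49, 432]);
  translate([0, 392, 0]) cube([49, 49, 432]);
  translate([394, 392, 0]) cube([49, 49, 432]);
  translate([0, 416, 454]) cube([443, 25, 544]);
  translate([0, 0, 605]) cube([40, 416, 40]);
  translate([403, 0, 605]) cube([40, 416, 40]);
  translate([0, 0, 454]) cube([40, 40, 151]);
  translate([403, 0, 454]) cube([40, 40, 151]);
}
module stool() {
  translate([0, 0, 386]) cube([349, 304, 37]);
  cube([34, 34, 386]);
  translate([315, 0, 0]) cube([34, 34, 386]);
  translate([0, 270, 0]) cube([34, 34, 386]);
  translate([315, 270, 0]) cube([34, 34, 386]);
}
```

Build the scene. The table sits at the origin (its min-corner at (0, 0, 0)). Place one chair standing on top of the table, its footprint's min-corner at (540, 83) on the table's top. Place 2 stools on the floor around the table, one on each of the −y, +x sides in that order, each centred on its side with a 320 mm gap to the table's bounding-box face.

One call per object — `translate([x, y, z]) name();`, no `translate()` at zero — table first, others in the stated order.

table();
translate([540, 83, 708]) chair();
translate([688, -624, 0]) stool();
translate([2045, 292, 0]) stool();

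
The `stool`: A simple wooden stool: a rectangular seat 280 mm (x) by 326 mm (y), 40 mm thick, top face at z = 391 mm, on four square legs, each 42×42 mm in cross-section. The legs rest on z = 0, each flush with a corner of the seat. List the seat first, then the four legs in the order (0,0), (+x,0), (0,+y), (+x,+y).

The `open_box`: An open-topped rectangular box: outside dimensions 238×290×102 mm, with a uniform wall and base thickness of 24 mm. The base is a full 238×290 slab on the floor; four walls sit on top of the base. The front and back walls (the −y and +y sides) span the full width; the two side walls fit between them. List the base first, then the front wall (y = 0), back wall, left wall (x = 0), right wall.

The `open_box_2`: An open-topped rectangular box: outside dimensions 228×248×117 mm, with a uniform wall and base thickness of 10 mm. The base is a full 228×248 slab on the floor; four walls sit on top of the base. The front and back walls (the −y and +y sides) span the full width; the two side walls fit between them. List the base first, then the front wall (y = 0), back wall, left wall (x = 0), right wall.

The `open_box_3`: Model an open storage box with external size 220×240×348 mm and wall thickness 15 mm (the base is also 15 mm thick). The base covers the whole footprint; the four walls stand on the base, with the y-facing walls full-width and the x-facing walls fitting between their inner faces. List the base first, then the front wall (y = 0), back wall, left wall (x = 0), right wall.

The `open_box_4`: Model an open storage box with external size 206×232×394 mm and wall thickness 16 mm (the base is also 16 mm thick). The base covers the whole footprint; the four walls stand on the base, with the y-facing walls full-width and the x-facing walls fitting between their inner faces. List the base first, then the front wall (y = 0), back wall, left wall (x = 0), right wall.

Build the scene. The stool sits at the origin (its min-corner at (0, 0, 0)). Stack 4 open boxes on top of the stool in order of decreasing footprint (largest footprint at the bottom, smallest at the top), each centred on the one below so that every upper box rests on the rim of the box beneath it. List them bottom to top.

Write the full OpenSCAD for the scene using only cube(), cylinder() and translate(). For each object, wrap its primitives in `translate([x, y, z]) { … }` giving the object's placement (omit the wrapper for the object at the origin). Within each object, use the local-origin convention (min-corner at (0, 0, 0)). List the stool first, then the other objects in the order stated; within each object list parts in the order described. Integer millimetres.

translate([0, 0, 351]) cube([280, 326, 40]);
cube([42, 42, 351]);
translate([238, 0, 0]) cube([42, 42, 351]);
translate([0, 284, 0]) cube([42, 42, 351]);
translate([238, 284, 0]) cube([42, 42, 351]);
translate([21, 18, 391]) {
  cube([238, 290, 24]);
  translate([0, 0, 24]) cube([238, 24, 78]);
  translate([0, 266, 24]) cube([238, 24, 78]);
  translate([0, 24, 24]) cube([24, 242, 78]);
  translate([214, 24, 24]) cube([24, 242, 78]);
}
translate([26, 39, 493]) {
  cube([228, 248, 10]);
  translate([0, 0, 10]) cube([228, 10, 107]);
  translate([0, 238, 10]) cube([228, 10, 107]);
  translate([0, 10, 10]) cube([10, 228, 107]);
  translate([218, 10, 10]) cube([10, 228, 107]);
}
translate([30, 43, 610]) {
  cube([220, 240, 15]);
  translate([0, 0, 15]) cube([220, 15, 333]);
  translate([0, 225, 15]) cube([220, 15, 333]);
  translate([0, 15, 15]) cube([15, 210, 333]);
  translate([205, 15, 15]) cube([15, 210, 333]);
}
translate([37, 47, 958]) {
  cube([206, 232, 16]);
  translate([0, 0, 16]) cube([206, 16, 378]);
  translate([0, 216, 16]) cube([206, 16, 378]);
  translate([0, 16, 16]) cube([16, 200, 378]);
  translate([190, 16, 16]) cube([16, 200, 378]);
}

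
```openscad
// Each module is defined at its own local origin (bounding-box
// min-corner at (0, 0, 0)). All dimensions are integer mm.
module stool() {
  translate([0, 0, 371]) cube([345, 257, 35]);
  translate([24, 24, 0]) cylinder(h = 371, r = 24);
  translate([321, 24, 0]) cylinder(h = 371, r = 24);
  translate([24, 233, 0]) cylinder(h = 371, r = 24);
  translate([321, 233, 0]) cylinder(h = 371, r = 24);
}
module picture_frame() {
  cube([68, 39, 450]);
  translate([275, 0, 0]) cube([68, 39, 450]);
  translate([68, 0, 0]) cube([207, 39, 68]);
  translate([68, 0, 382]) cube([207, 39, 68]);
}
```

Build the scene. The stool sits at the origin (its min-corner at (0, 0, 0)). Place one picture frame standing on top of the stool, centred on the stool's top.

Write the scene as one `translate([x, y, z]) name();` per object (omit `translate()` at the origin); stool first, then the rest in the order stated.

stool();
translate([1, 109, 406]) picture_frame();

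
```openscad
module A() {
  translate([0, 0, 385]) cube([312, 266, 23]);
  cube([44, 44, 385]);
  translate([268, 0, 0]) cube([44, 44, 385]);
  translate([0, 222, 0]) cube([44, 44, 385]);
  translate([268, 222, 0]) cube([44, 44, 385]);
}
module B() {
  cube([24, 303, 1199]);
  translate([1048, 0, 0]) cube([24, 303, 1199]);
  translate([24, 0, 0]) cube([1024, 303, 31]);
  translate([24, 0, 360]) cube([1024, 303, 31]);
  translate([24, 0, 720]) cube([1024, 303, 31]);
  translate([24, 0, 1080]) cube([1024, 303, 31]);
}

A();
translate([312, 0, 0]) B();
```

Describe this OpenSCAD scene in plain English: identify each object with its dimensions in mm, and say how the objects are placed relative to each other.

A is a four-legged stool. The seat is 312×266 mm, 23 mm thick, top at z = 408 mm. It stands on four square legs, each 44×44 mm in cross-section, from z = 0 to the seat underside, each flush with a corner of the seat.

B is an open bookshelf. Two side panels, each 24 mm thick, 303 mm deep and 1199 mm tall, stand 1072 mm apart (outside-to-outside). Between them sit 4 shelves, each 31 mm thick and 303 mm deep, spanning the full gap between the sides. The bottom shelf rests on the floor (its underside at z = 0) and the clear gap between one shelf's top and the next shelf's underside is 329 mm.

The bookshelf is against the stool's +x side, with their −y faces flush.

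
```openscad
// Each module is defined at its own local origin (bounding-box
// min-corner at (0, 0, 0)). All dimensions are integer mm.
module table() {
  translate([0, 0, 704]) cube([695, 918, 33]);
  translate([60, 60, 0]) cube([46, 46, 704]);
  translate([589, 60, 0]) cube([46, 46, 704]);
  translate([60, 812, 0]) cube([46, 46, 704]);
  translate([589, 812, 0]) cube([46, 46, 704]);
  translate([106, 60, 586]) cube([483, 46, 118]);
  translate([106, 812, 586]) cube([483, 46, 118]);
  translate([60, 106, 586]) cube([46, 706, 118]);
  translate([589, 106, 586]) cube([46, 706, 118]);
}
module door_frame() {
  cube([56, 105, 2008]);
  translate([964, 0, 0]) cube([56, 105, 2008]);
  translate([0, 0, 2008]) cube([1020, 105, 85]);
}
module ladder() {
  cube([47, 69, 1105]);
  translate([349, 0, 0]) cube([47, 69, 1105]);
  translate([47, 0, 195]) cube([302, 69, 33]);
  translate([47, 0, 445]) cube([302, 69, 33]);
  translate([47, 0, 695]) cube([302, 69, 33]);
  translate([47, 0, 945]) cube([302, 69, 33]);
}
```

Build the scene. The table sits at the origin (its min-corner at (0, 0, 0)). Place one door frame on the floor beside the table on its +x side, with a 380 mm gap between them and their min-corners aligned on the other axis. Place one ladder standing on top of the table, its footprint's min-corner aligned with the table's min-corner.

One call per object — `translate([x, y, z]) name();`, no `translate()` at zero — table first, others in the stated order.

table();
translate([1075, 0, 0]) door_frame();
translate([0, 0, 737]) ladder();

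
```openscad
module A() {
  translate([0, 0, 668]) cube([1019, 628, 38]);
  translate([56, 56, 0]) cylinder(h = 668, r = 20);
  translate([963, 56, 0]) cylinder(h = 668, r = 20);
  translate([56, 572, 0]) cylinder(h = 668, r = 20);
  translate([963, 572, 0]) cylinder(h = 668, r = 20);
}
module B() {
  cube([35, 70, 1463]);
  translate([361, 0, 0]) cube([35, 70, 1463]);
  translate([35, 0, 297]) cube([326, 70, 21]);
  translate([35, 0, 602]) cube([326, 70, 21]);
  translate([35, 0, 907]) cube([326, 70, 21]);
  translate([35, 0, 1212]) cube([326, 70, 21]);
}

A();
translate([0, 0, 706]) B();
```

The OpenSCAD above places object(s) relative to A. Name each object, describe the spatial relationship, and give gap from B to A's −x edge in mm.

A is a table. B is a ladder. The ladder is on top of the table. The gap from the ladder to the table's −x edge is 0 mm.

The ladder's min-x is at 0; the table's min-x is 0; gap = 0 mm.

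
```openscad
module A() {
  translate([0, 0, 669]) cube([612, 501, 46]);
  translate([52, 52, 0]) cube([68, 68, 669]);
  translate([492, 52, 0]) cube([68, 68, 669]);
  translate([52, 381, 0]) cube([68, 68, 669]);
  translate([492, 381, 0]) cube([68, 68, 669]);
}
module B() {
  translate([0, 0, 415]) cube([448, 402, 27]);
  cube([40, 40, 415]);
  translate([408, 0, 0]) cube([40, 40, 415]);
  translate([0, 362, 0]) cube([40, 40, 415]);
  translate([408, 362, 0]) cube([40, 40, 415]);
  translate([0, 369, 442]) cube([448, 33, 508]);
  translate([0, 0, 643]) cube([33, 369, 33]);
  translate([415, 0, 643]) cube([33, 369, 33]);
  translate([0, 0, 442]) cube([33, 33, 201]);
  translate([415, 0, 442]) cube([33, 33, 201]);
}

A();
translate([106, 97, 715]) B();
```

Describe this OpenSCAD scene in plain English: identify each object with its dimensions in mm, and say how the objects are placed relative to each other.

A is a table: top 612 mm (x) × 501 mm (y), 46 mm thick, upper face at z = 715 mm, on four 68×68 mm square legs, each inset 52 mm from the nearest pair of top edges, running from z = 0 to the bottom of the top.

B is a chair: 448×402 mm seat, 27 mm thick, top at z = 442 mm, on four 40 mm square corner legs flush with the seat edges. A 33 mm thick backrest slab spans the full seat width, extending 508 mm above the seat top, its back face flush with the seat's +y edge. Two armrests of 33×33 mm section run along each side from the seat's front edge to the front of the backrest, top faces 234 mm above the seat top and outer faces flush with the seat's x-edges; a 33×33 mm post under the front of each armrest stands on the seat at the front corner.

The chair is on top of the table.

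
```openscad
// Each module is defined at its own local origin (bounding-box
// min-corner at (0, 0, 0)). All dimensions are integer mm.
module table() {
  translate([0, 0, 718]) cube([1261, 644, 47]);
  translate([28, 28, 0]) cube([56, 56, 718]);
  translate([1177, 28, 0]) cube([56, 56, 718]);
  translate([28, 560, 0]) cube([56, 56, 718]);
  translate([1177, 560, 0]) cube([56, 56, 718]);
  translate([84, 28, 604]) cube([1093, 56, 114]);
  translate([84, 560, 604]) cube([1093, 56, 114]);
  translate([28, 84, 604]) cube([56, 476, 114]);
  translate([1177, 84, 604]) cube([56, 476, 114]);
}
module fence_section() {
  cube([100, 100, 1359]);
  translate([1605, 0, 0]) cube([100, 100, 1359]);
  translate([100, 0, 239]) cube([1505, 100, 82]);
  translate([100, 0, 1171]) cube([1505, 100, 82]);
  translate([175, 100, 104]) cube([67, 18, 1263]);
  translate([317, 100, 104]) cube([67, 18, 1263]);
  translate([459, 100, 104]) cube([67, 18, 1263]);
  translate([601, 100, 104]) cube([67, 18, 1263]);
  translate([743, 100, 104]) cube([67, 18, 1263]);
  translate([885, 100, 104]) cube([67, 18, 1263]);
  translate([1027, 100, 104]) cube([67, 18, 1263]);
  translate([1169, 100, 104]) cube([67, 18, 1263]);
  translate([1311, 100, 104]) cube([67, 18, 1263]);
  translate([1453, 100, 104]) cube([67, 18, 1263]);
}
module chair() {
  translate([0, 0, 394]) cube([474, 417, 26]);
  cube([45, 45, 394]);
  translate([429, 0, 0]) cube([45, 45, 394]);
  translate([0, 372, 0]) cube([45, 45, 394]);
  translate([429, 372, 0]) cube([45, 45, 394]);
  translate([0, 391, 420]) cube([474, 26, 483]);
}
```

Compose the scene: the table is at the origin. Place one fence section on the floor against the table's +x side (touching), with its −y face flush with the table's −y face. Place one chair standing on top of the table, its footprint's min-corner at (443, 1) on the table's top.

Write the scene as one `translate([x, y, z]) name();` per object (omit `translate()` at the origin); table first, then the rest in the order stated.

table();
translate([1261, 0, 0]) fence_section();
translate([443, 1, 765]) chair();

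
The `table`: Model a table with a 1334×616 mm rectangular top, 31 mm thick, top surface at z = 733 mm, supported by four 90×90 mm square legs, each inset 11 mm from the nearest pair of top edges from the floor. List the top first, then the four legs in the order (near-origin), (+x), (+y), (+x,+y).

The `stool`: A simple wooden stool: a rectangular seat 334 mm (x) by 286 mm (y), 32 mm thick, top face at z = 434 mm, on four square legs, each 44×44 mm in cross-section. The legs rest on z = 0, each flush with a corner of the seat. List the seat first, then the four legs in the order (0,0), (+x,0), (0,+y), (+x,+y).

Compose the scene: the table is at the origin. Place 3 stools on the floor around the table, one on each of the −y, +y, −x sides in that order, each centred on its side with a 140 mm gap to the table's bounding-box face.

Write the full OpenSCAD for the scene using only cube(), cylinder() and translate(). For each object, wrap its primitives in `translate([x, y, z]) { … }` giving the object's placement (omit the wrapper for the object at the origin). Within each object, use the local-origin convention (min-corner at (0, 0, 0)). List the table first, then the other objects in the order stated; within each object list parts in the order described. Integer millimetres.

translate([0, 0, 702]) cube([1334, 616, 31]);
translate([11, 11, 0]) cube([90, 90, 702]);
translate([1233, 11, 0]) cube([90, 90, 702]);
translate([11, 515, 0]) cube([90, 90, 702]);
translate([1233, 515, 0]) cube([90, 90, 702]);
translate([500, -426, 0]) {
  translate([0, 0, 402]) cube([334, 286, 32]);
  cube([44, 44, 402]);
  translate([290, 0, 0]) cube([44, 44, 402]);
  translate([0, 242, 0]) cube([44, 44, 402]);
  translate([290, 242, 0]) cube([44, 44, 402]);
}
translate([500, 756, 0]) {
  translate([0, 0, 402]) cube([334, 286, 32]);
  cube([44, 44, 402]);
  translate([290, 0, 0]) cube([44, 44, 402]);
  translate([0, 242, 0]) cube([44, 44, 402]);
  translate([290, 242, 0]) cube([44, 44, 402]);
}
translate([-474, 165, 0]) {
  translate([0, 0, 402]) cube([334, 286, 32]);
  cube([44, 44, 402]);
  translate([290, 0, 0]) cube([44, 44, 402]);
  translate([0, 242, 0]) cube([44, 44, 402]);
  translate([290, 242, 0]) cube([44, 44, 402]);
}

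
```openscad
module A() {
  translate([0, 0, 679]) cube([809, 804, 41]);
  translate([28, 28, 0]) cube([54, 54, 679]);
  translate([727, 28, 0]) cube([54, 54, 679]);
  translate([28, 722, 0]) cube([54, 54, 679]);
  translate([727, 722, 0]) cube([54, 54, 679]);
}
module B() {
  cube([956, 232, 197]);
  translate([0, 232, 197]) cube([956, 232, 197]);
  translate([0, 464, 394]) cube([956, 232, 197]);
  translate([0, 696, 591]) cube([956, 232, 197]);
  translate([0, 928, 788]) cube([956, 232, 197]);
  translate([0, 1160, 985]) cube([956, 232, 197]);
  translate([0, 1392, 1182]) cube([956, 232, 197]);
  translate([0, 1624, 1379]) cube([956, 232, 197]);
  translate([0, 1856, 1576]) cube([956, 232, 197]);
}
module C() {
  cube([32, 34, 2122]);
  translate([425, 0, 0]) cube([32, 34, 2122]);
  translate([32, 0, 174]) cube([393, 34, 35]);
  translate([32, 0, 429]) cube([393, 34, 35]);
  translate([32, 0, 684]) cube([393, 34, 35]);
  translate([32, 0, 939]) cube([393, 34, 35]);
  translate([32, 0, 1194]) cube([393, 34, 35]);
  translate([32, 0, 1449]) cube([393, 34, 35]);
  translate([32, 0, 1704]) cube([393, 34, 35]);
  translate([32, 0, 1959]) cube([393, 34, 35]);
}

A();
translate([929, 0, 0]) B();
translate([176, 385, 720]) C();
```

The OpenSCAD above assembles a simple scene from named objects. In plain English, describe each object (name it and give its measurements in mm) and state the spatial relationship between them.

A is a table with a 809×804 mm rectangular top, 41 mm thick, top surface at z = 720 mm, supported by four 54×54 mm square legs, each inset 28 mm from the nearest pair of top edges, running from the floor.

B is a straight staircase of 9 solid steps. Each step is 956 mm wide (x), 232 mm deep (y, the going) and 197 mm tall (the rise). The first step rests on the floor; each subsequent step sits one going further in +y and one rise higher in +z, directly behind and above the previous step with no overlap.

C is a straight ladder. Two 32×34 mm vertical rails, 2122 mm tall, stand 457 mm apart (outside-to-outside) with their front faces coplanar on the −y side. 8 rungs, each 34 mm deep and 35 mm tall, span between the inner faces of the rails, front faces flush with the rails. The lowest rung's underside is at z = 174 mm and rungs are spaced 255 mm apart (underside to underside).

The staircase is on the floor beside the table on its +x side. The ladder is on top of the table, centred.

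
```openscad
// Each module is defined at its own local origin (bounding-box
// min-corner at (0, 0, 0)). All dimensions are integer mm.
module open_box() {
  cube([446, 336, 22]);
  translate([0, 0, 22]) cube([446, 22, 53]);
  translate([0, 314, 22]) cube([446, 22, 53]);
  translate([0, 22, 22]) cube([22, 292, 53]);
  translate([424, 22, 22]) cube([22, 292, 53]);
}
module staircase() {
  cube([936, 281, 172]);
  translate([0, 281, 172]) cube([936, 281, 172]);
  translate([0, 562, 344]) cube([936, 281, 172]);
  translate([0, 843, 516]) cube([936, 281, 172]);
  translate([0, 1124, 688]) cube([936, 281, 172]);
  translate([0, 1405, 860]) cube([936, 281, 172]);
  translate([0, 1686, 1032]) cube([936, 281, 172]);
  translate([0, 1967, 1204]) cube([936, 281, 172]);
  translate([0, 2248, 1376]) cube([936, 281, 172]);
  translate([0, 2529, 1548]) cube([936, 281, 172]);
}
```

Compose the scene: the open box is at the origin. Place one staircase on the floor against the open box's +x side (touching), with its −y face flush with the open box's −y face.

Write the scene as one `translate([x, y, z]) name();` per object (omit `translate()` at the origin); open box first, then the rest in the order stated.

open_box();
translate([446, 0, 0]) staircase();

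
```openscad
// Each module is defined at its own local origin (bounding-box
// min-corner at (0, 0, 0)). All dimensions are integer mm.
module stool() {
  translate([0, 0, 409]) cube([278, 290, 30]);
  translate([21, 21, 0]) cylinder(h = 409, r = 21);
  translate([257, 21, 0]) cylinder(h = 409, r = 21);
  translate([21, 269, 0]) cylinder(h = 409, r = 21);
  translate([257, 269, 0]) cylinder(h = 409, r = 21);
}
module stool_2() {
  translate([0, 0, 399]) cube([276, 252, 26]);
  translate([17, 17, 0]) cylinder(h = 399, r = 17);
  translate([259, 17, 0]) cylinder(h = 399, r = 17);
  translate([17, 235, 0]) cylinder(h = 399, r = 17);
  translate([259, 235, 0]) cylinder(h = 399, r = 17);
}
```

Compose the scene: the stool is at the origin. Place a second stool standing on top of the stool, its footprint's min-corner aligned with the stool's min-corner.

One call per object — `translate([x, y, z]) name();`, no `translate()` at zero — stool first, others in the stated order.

stool();
translate([0, 0, 439]) stool_2();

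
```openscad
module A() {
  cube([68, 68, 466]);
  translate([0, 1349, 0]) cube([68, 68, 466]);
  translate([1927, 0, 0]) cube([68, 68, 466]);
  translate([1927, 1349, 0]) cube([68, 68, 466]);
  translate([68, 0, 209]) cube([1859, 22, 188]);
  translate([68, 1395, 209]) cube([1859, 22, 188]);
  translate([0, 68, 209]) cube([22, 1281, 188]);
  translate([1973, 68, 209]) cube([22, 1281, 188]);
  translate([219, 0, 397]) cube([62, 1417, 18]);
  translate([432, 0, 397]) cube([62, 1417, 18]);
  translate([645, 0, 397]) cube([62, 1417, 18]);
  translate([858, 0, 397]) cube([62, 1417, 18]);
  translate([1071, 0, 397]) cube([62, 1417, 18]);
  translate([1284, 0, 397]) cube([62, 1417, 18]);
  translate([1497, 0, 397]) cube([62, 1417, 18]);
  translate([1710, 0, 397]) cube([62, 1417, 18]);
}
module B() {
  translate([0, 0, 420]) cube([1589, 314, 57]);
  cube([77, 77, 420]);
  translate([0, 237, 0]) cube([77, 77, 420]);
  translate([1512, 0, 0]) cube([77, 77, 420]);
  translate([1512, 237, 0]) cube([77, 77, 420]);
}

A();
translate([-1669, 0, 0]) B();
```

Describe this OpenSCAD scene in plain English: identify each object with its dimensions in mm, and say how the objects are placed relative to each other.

A is a bed frame 1995 mm long (x) by 1417 mm wide (y). Four 68×68 mm corner posts, 466 mm tall, at the corners of the footprint. Four rails of 22 mm thickness and 188 mm height run between adjacent posts with their undersides at z = 209 mm, their outer faces flush with the outside of the frame (the two x-running rails run between the posts' inner faces; the two y-running rails run between the posts' inner faces). 8 slats, each 62 mm wide (x) and 18 mm thick, lie across the top of the two x-running rails, running the full 1417 mm width of the frame in y; the slats are evenly spaced along x between the inner faces of the end posts with equal gaps (rounded down to the nearest mm) at the −x end and between each pair — any rounding remainder accumulates at the +x end.

B is a long wooden bench with a 1589 mm (x) × 314 mm (y) seat, 57 mm thick, its top surface 477 mm above the floor. Four 77 mm square legs at the seat corners, flush with the edges, run from z = 0 to the seat underside.

The bench is on the floor beside the bed frame on its −x side.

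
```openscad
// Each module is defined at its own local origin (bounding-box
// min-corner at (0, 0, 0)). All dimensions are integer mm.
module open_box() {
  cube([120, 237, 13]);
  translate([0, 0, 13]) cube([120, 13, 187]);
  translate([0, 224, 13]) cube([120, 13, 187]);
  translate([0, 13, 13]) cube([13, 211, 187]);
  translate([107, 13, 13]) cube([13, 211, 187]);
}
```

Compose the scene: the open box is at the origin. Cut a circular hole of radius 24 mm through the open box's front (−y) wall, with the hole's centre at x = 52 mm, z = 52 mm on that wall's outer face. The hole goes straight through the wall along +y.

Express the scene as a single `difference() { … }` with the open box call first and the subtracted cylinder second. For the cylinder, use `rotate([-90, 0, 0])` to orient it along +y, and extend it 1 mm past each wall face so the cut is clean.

difference() {
  open_box();
  translate([52, -1, 52]) rotate([-90, 0, 0]) cylinder(h = 15, r = 24);
}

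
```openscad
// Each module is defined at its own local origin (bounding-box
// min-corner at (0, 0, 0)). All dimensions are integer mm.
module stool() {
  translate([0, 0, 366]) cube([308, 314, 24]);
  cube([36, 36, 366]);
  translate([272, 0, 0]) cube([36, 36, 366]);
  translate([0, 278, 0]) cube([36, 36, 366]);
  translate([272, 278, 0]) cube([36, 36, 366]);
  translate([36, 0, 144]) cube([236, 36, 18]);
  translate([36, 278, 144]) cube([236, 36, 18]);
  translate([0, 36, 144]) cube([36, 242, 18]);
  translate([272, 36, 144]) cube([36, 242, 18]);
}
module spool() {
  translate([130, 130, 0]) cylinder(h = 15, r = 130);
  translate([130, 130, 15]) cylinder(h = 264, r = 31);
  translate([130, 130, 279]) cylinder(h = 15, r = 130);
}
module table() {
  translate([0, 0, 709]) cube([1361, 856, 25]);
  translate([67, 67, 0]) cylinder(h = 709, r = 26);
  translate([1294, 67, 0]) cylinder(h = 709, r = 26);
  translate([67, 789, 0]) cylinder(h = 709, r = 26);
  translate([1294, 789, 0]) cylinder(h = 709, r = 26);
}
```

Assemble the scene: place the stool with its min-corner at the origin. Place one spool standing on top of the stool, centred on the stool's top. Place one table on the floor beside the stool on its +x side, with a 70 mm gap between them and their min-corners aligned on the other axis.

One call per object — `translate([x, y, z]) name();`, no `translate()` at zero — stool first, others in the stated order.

stool();
translate([24, 27, 390]) spool();
translate([378, 0, 0]) table();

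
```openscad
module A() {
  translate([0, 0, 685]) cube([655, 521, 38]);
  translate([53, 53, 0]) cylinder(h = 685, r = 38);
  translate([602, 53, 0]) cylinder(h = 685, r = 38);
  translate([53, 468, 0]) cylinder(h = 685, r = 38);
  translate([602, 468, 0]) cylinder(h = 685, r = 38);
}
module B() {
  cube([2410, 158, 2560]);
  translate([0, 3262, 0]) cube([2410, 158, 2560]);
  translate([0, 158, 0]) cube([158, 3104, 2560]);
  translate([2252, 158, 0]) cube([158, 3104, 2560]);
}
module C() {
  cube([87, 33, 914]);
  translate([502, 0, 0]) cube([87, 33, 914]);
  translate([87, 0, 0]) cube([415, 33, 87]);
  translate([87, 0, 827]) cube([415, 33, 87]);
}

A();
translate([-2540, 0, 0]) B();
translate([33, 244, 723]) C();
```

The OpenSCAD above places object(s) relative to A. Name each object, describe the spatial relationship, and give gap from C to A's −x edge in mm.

The picture frame's min-x is at 33; the table's min-x is 0; gap = 33 mm.

A is a table. B is a house frame. C is a picture frame. The house frame is on the floor beside the table on its −x side. The picture frame is on top of the table, centred. The gap from the picture frame to the table's −x edge is 33 mm.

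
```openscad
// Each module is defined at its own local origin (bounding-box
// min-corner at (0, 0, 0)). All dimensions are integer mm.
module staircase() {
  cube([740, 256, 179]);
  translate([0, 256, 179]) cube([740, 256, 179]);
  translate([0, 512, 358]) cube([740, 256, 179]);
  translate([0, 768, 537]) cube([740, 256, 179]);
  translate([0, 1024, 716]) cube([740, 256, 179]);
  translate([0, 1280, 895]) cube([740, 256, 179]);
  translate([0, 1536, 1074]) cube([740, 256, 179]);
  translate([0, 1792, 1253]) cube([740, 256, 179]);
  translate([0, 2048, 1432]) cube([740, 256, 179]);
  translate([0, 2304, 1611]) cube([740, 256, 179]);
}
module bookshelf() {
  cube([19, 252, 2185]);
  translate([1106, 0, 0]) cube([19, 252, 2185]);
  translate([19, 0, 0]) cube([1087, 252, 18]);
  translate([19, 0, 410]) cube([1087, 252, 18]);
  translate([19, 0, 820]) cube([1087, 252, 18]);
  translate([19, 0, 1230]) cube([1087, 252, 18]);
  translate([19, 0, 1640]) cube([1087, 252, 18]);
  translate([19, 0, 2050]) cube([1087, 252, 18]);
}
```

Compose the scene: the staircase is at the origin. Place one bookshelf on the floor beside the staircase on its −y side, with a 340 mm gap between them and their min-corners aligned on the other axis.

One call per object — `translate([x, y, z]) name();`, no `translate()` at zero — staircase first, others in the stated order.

staircase();
translate([0, -592, 0]) bookshelf();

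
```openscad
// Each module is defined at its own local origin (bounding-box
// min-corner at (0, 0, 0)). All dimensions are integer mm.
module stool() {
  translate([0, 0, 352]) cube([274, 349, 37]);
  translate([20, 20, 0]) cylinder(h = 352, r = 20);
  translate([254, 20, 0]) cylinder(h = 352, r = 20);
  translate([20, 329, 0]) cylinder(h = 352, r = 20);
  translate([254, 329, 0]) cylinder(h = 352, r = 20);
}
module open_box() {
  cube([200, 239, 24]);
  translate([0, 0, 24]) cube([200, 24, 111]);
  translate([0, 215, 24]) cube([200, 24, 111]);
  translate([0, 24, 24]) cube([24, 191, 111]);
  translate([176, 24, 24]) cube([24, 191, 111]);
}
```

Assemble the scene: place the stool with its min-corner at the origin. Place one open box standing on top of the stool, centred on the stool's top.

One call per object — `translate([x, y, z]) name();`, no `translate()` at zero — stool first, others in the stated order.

stool();
translate([37, 55, 389]) open_box();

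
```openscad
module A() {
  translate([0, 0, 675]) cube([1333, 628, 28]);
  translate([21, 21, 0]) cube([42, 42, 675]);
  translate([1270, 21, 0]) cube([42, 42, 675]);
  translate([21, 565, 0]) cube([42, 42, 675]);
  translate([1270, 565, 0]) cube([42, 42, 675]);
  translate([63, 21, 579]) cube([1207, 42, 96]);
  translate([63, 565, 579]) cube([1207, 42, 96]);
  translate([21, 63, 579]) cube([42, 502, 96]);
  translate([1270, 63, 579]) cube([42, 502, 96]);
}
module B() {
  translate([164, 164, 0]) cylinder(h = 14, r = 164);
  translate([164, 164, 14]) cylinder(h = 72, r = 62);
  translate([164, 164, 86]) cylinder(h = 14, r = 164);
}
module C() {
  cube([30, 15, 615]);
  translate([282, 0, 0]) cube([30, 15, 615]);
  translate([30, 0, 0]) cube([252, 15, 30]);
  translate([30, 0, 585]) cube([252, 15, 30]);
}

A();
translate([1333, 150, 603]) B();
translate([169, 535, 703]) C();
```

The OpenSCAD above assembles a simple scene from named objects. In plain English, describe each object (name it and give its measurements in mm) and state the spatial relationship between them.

A is a table: top 1333 mm (x) × 628 mm (y), 28 mm thick, upper face at z = 703 mm, on four 42×42 mm square legs, each inset 21 mm from the nearest pair of top edges, running from z = 0 to the bottom of the top. Four apron rails, 42 mm thick and 96 mm tall, run between adjacent legs with their top edges flush with the underside of the top and their outer faces flush with the legs' outer faces.

B is a spool: two coaxial disc flanges of radius 164 mm and thickness 14 mm, joined by a core cylinder of radius 62 mm and height 72 mm. The lower flange rests on z = 0 and the three cylinders share a vertical axis.

C is a picture frame with a 252×555 mm rectangular opening (x by z) and a uniform 30 mm border on every side. Frame depth is 15 mm along y. It is built from two vertical stiles running the full outside height and two horizontal rails spanning the gap between the stiles.

The spool is beside the table with their tops flush at z = 703. The picture frame is on top of the table.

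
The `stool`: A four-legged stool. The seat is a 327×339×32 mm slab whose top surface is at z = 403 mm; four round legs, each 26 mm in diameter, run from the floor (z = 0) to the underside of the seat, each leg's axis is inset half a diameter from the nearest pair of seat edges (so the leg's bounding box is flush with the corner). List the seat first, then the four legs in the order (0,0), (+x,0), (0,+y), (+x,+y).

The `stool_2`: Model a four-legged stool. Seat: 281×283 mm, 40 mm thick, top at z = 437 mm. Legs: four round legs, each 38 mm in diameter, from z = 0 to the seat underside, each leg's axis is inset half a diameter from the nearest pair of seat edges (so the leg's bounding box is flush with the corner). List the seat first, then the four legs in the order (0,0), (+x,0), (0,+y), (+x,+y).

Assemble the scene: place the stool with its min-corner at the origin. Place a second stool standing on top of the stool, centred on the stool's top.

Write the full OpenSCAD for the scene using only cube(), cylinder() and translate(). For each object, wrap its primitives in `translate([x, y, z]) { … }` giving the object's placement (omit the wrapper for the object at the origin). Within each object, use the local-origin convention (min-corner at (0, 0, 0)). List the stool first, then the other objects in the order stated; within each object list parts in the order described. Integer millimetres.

translate([0, 0, 371]) cube([327, 339, 32]);
translate([13, 13, 0]) cylinder(h = 371, r = 13);
translate([314, 13, 0]) cylinder(h = 371, r = 13);
translate([13, 326, 0]) cylinder(h = 371, r = 13);
translate([314, 326, 0]) cylinder(h = 371, r = 13);
translate([23, 28, 403]) {
  translate([0, 0, 397]) cube([281, 283, 40]);
  translate([19, 19, 0]) cylinder(h = 397, r = 19);
  translate([262, 19, 0]) cylinder(h = 397, r = 19);
  translate([19, 264, 0]) cylinder(h = 397, r = 19);
  translate([262, 264, 0]) cylinder(h = 397, r = 19);
}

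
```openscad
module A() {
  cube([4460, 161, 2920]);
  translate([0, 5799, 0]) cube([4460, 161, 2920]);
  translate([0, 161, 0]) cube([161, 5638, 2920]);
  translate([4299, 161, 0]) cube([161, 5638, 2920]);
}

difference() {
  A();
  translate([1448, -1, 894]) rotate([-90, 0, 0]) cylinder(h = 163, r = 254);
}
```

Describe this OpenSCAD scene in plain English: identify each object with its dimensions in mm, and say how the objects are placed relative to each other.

A is a box-shaped house frame (walls only): outside footprint 4460×5960 mm, wall height 2920 mm, wall thickness 161 mm. The two y-facing walls run the full x-width; the two x-facing walls fit between the inner faces of the y-facing walls.

The house frame has a circular hole of radius 254 mm through its front wall, centred at (x = 1448, z = 894).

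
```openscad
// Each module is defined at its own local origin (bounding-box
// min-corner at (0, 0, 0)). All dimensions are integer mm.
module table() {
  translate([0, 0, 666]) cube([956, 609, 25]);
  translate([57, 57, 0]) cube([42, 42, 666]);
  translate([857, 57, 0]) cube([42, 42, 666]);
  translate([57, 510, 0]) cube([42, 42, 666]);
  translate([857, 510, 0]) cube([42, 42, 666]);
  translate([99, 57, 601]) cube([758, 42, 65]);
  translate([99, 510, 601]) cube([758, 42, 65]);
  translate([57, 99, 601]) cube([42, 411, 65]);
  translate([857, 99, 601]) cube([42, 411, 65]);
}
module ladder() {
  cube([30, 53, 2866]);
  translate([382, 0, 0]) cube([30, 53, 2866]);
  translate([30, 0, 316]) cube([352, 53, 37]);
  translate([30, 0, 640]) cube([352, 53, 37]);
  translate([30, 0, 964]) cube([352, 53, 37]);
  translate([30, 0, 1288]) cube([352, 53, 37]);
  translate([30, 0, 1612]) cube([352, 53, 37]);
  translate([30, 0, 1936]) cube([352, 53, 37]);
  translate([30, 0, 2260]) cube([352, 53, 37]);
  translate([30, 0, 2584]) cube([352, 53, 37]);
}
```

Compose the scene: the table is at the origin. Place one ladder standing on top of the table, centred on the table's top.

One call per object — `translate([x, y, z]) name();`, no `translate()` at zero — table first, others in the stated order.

table();
translate([272, 278, 691]) ladder();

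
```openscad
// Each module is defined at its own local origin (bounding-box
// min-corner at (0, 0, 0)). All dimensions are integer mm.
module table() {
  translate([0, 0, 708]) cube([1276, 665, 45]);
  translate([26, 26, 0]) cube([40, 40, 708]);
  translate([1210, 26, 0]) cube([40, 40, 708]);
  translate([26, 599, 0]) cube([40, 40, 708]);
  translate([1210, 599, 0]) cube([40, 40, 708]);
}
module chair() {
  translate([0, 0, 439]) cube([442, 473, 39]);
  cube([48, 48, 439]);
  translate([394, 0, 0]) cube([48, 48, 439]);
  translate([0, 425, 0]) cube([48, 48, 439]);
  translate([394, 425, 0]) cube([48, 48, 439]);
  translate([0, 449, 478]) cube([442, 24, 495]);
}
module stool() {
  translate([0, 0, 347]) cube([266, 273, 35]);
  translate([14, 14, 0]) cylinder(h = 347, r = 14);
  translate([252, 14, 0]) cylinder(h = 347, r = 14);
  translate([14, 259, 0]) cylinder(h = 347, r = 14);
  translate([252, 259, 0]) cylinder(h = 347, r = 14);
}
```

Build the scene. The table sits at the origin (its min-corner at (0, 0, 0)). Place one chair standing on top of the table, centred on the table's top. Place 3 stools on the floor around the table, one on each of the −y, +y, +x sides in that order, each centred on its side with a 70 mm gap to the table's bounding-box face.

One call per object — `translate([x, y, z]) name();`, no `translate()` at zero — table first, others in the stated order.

table();
translate([417, 96, 753]) chair();
translate([505, -343, 0]) stool();
translate([505, 735, 0]) stool();
translate([1346, 196, 0]) stool();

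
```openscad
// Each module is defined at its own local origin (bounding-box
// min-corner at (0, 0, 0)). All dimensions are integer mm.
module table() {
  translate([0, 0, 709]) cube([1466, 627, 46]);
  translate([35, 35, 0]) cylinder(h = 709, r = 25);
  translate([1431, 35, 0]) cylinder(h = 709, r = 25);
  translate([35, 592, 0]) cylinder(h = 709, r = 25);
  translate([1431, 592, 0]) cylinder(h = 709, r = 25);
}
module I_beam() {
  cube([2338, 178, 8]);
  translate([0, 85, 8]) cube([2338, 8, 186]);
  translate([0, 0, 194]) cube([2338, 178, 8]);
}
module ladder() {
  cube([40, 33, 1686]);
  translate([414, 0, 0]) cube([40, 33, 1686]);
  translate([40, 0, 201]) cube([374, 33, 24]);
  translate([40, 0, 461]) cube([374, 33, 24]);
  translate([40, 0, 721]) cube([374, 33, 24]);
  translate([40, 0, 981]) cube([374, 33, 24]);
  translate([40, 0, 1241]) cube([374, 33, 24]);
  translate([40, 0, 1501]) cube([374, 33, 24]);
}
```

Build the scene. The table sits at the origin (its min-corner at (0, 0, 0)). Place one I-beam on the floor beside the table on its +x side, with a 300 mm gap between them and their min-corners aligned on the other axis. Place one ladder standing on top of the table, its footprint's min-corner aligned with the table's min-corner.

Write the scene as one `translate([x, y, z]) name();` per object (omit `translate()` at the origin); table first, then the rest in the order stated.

table();
translate([1766, 0, 0]) I_beam();
translate([0, 0, 755]) ladder();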